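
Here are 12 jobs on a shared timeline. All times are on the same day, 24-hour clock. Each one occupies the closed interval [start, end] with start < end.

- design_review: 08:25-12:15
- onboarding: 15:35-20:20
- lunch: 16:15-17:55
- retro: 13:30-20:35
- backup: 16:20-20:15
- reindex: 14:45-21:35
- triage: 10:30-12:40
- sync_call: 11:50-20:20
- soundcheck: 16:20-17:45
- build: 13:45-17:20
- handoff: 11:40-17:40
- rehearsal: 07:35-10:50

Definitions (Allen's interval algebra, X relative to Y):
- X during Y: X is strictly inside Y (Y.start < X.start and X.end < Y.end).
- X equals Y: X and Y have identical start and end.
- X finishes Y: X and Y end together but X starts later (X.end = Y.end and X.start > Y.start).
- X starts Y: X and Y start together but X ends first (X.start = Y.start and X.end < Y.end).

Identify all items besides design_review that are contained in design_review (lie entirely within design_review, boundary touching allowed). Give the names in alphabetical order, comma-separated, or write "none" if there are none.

none

Target design_review = [08:25, 12:15].
backup [16:20, 20:15] → after → no.
build [13:45, 17:20] → after → no.
handoff [11:40, 17:40] → overlapped-by → no.
lunch [16:15, 17:55] → after → no.
onboarding [15:35, 20:20] → after → no.
rehearsal [07:35, 10:50] → overlaps → no.
reindex [14:45, 21:35] → after → no.
retro [13:30, 20:35] → after → no.
soundcheck [16:20, 17:45] → after → no.
sync_call [11:50, 20:20] → overlapped-by → no.
triage [10:30, 12:40] → overlapped-by → no.
Result: none.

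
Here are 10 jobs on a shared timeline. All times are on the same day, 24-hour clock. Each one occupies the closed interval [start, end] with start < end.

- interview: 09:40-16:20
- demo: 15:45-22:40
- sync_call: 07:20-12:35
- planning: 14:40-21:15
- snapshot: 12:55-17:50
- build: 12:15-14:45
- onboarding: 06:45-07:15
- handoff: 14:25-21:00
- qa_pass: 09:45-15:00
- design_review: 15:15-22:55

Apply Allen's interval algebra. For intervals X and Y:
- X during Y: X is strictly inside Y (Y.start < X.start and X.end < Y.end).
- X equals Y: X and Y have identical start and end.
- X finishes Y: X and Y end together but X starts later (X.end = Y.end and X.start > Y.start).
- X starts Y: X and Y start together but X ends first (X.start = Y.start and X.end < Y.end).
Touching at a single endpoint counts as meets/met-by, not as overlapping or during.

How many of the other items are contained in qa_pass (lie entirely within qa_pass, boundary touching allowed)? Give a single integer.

1

Target qa_pass = [09:45, 15:00].
build [12:15, 14:45] → during → counts.
demo [15:45, 22:40] → after → no.
design_review [15:15, 22:55] → after → no.
handoff [14:25, 21:00] → overlapped-by → no.
interview [09:40, 16:20] → contains → no.
onboarding [06:45, 07:15] → before → no.
planning [14:40, 21:15] → overlapped-by → no.
snapshot [12:55, 17:50] → overlapped-by → no.
sync_call [07:20, 12:35] → overlaps → no.
Total: 1.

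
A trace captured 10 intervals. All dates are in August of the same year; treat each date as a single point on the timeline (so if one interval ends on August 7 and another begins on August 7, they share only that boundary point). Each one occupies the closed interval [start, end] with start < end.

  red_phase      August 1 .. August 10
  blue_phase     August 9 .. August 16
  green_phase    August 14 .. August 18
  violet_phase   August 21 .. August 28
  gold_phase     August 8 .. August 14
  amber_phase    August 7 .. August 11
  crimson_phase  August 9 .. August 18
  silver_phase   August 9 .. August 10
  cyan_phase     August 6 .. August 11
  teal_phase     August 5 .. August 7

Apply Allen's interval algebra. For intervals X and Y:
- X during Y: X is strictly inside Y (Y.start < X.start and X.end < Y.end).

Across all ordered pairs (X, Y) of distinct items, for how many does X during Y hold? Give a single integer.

Checking all 90 ordered pairs for relation 'during'; matching pairs in alphabetical order:
(silver_phase, amber_phase): silver_phase during amber_phase ✓
(silver_phase, cyan_phase): silver_phase during cyan_phase ✓
(silver_phase, gold_phase): silver_phase during gold_phase ✓
(teal_phase, red_phase): teal_phase during red_phase ✓
Count: 4.

4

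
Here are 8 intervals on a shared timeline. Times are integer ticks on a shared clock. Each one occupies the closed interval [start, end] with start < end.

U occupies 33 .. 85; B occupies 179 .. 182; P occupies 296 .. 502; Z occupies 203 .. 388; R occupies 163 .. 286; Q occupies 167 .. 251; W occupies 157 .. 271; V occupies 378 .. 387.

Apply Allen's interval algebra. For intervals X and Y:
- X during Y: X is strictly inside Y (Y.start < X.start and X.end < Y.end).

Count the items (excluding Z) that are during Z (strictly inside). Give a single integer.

1

Target Z = [203, 388].
B [179, 182] → before → no.
P [296, 502] → overlapped-by → no.
Q [167, 251] → overlaps → no.
R [163, 286] → overlaps → no.
U [33, 85] → before → no.
V [378, 387] → during → counts.
W [157, 271] → overlaps → no.
Total: 1.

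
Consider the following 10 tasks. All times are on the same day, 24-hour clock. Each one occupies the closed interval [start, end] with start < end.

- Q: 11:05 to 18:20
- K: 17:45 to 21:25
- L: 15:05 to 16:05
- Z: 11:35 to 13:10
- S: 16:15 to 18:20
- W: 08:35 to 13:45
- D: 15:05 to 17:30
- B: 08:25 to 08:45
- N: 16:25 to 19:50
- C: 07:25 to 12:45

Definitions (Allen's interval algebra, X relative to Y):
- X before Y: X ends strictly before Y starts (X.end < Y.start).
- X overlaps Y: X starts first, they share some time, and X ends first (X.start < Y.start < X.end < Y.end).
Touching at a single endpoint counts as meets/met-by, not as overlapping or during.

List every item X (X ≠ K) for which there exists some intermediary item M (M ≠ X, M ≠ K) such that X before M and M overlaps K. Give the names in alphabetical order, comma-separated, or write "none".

Target K = [17:45, 21:25].
Intermediaries M with M overlaps K: N, Q, S.
Via N — items with X before N: B, C, L, W, Z.
Via Q — items with X before Q: B.
Via S — items with X before S: B, C, L, W, Z.
Union: B, C, L, W, Z.

B, C, L, W, Z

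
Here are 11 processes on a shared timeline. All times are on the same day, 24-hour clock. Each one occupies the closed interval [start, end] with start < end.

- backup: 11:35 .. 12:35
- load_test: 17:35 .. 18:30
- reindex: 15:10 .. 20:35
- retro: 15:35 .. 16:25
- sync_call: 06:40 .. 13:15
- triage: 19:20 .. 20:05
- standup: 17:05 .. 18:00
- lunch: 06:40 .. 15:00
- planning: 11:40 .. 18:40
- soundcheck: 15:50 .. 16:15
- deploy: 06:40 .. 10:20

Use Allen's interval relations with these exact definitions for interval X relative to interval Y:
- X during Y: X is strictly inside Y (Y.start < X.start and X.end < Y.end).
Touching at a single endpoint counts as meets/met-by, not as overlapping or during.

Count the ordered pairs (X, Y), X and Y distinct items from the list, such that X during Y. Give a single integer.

12

Checking all 110 ordered pairs for relation 'during'; matching pairs in alphabetical order:
(backup, lunch): backup during lunch ✓
(backup, sync_call): backup during sync_call ✓
(load_test, planning): load_test during planning ✓
(load_test, reindex): load_test during reindex ✓
(retro, planning): retro during planning ✓
(retro, reindex): retro during reindex ✓
(soundcheck, planning): soundcheck during planning ✓
(soundcheck, reindex): soundcheck during reindex ✓
(soundcheck, retro): soundcheck during retro ✓
(standup, planning): standup during planning ✓
(standup, reindex): standup during reindex ✓
(triage, reindex): triage during reindex ✓
Count: 12.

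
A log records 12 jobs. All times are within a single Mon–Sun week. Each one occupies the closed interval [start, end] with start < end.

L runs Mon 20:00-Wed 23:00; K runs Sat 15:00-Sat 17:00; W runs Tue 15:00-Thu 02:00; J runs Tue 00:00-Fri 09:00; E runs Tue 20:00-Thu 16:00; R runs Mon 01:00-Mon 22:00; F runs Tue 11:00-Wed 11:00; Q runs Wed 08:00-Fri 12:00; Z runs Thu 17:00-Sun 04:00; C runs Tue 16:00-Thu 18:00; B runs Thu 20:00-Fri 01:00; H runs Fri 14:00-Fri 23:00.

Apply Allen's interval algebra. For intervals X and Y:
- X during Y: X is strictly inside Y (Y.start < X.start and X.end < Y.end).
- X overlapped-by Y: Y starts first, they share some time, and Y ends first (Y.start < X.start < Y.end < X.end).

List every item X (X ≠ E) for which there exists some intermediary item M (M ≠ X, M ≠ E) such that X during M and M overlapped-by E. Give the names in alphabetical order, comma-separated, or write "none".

Target E = [Tue 20:00, Thu 16:00].
Intermediaries M with M overlapped-by E: Q.
Via Q — items with X during Q: B.
Union: B.

B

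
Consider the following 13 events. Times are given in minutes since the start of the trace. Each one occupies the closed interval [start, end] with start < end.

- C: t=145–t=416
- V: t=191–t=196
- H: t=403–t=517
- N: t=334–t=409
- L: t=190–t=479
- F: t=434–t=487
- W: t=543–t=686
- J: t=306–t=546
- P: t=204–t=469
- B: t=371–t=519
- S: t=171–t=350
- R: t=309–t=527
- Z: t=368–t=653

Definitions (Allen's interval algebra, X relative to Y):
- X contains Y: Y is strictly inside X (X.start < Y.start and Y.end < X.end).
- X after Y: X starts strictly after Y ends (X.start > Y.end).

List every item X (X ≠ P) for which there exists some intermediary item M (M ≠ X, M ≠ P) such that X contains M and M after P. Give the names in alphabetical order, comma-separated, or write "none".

Target P = [t=204, t=469].
Intermediaries M with M after P: W.
Via W — items with X contains W: none.
Union: none.

none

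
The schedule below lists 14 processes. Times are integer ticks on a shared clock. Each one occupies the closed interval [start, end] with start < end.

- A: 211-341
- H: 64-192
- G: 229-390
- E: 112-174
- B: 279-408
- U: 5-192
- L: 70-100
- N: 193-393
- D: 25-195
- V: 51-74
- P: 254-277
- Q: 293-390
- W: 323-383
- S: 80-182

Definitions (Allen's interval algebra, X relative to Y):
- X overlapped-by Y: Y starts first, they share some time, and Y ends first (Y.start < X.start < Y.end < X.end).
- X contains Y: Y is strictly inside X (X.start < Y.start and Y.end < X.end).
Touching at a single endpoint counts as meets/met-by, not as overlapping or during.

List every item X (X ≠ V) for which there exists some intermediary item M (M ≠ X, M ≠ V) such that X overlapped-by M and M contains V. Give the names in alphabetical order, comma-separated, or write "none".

D, N

Target V = [51, 74].
Intermediaries M with M contains V: D, U.
Via D — items with X overlapped-by D: N.
Via U — items with X overlapped-by U: D.
Union: D, N.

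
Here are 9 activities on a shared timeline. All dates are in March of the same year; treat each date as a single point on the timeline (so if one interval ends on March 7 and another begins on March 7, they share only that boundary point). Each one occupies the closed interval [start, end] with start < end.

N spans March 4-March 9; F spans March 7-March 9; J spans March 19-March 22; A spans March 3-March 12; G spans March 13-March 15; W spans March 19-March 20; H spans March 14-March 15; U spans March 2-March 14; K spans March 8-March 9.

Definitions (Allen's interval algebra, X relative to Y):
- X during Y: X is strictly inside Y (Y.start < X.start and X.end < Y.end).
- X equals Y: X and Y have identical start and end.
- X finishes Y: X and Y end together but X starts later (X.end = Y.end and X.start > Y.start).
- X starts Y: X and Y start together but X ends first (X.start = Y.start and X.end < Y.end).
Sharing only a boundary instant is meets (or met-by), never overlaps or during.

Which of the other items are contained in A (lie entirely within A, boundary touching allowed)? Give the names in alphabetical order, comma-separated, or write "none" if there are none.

Target A = [March 3, March 12].
F [March 7, March 9] → during → yes.
G [March 13, March 15] → after → no.
H [March 14, March 15] → after → no.
J [March 19, March 22] → after → no.
K [March 8, March 9] → during → yes.
N [March 4, March 9] → during → yes.
U [March 2, March 14] → contains → no.
W [March 19, March 20] → after → no.
Result: F, K, N.

F, K, N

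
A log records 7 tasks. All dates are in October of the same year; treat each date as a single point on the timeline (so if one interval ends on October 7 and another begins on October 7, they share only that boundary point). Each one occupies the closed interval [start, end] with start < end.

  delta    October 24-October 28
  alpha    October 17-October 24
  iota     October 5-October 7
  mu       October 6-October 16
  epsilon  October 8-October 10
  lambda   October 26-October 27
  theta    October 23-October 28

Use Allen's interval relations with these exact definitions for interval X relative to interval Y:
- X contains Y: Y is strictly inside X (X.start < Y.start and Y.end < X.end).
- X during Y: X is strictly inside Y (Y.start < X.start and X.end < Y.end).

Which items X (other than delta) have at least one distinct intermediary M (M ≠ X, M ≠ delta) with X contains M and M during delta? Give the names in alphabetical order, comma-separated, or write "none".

Target delta = [October 24, October 28].
Intermediaries M with M during delta: lambda.
Via lambda — items with X contains lambda: theta.
Union: theta.

theta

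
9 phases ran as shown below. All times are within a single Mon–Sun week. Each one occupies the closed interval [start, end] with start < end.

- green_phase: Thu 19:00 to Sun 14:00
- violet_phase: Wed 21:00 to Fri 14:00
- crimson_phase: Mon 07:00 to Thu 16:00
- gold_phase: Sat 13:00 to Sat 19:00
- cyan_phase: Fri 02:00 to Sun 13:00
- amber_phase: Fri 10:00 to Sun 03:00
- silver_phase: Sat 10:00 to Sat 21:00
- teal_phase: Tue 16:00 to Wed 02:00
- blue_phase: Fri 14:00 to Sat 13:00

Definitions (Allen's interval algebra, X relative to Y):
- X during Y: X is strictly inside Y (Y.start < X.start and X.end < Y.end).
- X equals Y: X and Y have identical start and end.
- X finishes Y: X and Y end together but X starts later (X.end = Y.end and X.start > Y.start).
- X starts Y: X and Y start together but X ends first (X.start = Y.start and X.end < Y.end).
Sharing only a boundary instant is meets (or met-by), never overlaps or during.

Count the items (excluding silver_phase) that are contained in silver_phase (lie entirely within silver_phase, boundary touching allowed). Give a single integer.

1

Target silver_phase = [Sat 10:00, Sat 21:00].
amber_phase [Fri 10:00, Sun 03:00] → contains → no.
blue_phase [Fri 14:00, Sat 13:00] → overlaps → no.
crimson_phase [Mon 07:00, Thu 16:00] → before → no.
cyan_phase [Fri 02:00, Sun 13:00] → contains → no.
gold_phase [Sat 13:00, Sat 19:00] → during → counts.
green_phase [Thu 19:00, Sun 14:00] → contains → no.
teal_phase [Tue 16:00, Wed 02:00] → before → no.
violet_phase [Wed 21:00, Fri 14:00] → before → no.
Total: 1.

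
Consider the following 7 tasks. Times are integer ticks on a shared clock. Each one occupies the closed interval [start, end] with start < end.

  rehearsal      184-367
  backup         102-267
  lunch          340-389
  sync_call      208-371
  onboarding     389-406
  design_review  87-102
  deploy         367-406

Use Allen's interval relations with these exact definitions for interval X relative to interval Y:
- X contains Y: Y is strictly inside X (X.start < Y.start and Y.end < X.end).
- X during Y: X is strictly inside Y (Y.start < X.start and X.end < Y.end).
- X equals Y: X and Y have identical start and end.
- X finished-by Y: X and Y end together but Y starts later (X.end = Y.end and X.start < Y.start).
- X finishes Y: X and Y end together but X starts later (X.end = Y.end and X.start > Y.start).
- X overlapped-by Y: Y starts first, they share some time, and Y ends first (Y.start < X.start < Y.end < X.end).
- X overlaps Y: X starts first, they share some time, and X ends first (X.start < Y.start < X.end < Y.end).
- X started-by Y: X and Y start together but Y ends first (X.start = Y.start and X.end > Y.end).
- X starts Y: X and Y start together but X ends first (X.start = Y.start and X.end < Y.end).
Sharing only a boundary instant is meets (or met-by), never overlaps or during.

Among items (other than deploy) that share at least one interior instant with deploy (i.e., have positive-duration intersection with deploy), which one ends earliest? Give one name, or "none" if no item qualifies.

sync_call

Target deploy = [367, 406].
backup [102, 267] → before → excluded.
design_review [87, 102] → before → excluded.
lunch [340, 389] → overlaps → candidate.
onboarding [389, 406] → finishes → candidate.
rehearsal [184, 367] → meets → excluded.
sync_call [208, 371] → overlaps → candidate.
Among candidates, earliest end is 371 → sync_call.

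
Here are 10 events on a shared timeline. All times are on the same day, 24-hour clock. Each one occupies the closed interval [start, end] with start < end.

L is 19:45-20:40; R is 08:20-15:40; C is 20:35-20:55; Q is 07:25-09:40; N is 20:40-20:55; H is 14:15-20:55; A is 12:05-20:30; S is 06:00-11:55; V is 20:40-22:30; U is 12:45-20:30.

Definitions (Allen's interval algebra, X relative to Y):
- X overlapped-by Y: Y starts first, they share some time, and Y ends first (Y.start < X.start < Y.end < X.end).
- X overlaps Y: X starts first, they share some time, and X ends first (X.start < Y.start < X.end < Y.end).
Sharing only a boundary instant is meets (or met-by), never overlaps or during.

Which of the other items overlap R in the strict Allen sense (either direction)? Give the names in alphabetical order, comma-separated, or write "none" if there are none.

Target R = [08:20, 15:40].
A [12:05, 20:30] → overlapped-by → yes.
C [20:35, 20:55] → after → no.
H [14:15, 20:55] → overlapped-by → yes.
L [19:45, 20:40] → after → no.
N [20:40, 20:55] → after → no.
Q [07:25, 09:40] → overlaps → yes.
S [06:00, 11:55] → overlaps → yes.
U [12:45, 20:30] → overlapped-by → yes.
V [20:40, 22:30] → after → no.
Result: A, H, Q, S, U.

A, H, Q, S, U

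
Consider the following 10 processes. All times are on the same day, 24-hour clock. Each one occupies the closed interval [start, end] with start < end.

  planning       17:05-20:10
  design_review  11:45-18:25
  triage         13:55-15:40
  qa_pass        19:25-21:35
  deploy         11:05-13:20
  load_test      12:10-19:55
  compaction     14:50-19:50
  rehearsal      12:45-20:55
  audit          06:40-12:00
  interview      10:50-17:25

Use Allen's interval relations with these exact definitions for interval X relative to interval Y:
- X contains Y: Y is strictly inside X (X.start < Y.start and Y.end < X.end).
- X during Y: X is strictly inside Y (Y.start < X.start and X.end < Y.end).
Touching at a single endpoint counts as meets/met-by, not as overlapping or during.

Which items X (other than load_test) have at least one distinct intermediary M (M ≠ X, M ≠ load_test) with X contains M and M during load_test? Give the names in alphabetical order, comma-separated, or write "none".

design_review, interview, rehearsal

Target load_test = [12:10, 19:55].
Intermediaries M with M during load_test: compaction, triage.
Via compaction — items with X contains compaction: rehearsal.
Via triage — items with X contains triage: design_review, interview, rehearsal.
Union: design_review, interview, rehearsal.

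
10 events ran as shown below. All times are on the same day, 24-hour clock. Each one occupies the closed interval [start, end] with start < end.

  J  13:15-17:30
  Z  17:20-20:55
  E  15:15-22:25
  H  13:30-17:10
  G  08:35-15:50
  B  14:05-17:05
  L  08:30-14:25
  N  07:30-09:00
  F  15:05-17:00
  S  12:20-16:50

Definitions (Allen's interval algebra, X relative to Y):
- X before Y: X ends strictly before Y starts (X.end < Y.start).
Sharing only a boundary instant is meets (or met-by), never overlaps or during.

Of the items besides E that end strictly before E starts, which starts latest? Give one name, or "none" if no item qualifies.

L

Target E = [15:15, 22:25].
B [14:05, 17:05] → overlaps → excluded.
F [15:05, 17:00] → overlaps → excluded.
G [08:35, 15:50] → overlaps → excluded.
H [13:30, 17:10] → overlaps → excluded.
J [13:15, 17:30] → overlaps → excluded.
L [08:30, 14:25] → before → candidate.
N [07:30, 09:00] → before → candidate.
S [12:20, 16:50] → overlaps → excluded.
Z [17:20, 20:55] → during → excluded.
Among candidates, latest start is 08:30 → L.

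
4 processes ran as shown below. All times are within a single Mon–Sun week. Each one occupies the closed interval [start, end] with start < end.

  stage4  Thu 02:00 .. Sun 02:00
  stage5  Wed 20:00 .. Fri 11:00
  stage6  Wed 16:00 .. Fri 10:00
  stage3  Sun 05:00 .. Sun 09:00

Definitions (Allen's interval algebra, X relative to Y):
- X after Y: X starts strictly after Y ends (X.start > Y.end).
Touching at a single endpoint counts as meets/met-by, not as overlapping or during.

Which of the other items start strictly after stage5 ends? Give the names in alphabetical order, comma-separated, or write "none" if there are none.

Target stage5 = [Wed 20:00, Fri 11:00].
stage3 [Sun 05:00, Sun 09:00] → after → yes.
stage4 [Thu 02:00, Sun 02:00] → overlapped-by → no.
stage6 [Wed 16:00, Fri 10:00] → overlaps → no.
Result: stage3.

stage3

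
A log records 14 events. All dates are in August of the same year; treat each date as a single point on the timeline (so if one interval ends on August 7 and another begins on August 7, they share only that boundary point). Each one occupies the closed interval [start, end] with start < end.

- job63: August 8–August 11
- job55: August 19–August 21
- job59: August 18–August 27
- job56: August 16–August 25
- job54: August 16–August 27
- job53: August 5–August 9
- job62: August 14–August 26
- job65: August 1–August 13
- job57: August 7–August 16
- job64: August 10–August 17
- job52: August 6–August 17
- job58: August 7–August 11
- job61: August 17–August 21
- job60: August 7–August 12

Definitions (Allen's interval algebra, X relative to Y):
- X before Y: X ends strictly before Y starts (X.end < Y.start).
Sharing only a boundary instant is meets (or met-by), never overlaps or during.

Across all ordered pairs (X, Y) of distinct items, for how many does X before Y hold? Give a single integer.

38

Checking all 182 ordered pairs for relation 'before'; matching pairs in alphabetical order:
(job52, job55): job52 before job55 ✓
(job52, job59): job52 before job59 ✓
(job53, job54): job53 before job54 ✓
(job53, job55): job53 before job55 ✓
(job53, job56): job53 before job56 ✓
(job53, job59): job53 before job59 ✓
(job53, job61): job53 before job61 ✓
(job53, job62): job53 before job62 ✓
(job53, job64): job53 before job64 ✓
(job57, job55): job57 before job55 ✓
(job57, job59): job57 before job59 ✓
(job57, job61): job57 before job61 ✓
(job58, job54): job58 before job54 ✓
(job58, job55): job58 before job55 ✓
(job58, job56): job58 before job56 ✓
(job58, job59): job58 before job59 ✓
(job58, job61): job58 before job61 ✓
(job58, job62): job58 before job62 ✓
(job60, job54): job60 before job54 ✓
(job60, job55): job60 before job55 ✓
(job60, job56): job60 before job56 ✓
(job60, job59): job60 before job59 ✓
(job60, job61): job60 before job61 ✓
(job60, job62): job60 before job62 ✓
... plus 14 further pairs not listed.
Count: 38.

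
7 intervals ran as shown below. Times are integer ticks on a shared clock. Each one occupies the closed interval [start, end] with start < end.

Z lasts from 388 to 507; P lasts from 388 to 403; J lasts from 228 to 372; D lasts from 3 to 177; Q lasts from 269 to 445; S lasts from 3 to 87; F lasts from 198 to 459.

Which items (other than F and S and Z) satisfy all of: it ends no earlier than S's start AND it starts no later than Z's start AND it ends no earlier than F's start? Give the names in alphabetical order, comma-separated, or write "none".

J, P, Q

Conditions: its end is no earlier than S's start (X.end >= 3) AND its start is no later than Z's start (X.start <= 388) AND its end is no earlier than F's start (X.end >= 198).
D: end 177 >= 3? ✓; start 3 <= 388? ✓; end 177 >= 198? ✗ → no.
J: end 372 >= 3? ✓; start 228 <= 388? ✓; end 372 >= 198? ✓ → yes.
P: end 403 >= 3? ✓; start 388 <= 388? ✓; end 403 >= 198? ✓ → yes.
Q: end 445 >= 3? ✓; start 269 <= 388? ✓; end 445 >= 198? ✓ → yes.
Result: J, P, Q.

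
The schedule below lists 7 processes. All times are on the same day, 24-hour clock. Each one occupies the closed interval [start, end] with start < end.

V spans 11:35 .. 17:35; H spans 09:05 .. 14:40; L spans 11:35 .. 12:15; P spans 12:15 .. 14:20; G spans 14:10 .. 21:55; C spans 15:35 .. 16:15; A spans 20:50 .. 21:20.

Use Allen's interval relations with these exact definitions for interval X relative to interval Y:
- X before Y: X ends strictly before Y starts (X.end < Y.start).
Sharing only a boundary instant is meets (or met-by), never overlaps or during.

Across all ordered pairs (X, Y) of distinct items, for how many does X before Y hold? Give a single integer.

9

Checking all 42 ordered pairs for relation 'before'; matching pairs in alphabetical order:
(C, A): C before A ✓
(H, A): H before A ✓
(H, C): H before C ✓
(L, A): L before A ✓
(L, C): L before C ✓
(L, G): L before G ✓
(P, A): P before A ✓
(P, C): P before C ✓
(V, A): V before A ✓
Count: 9.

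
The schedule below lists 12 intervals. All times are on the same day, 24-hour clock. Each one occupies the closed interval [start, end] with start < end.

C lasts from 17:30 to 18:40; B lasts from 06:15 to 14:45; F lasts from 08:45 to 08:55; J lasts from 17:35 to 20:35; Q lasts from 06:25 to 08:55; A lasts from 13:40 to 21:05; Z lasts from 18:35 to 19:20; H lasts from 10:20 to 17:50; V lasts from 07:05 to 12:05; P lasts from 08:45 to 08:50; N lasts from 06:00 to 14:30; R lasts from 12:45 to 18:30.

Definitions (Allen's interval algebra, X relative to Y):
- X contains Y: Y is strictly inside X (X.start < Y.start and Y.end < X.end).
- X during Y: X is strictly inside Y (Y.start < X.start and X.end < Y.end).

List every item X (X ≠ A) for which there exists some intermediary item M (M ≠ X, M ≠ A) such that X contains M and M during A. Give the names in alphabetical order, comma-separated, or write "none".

Target A = [13:40, 21:05].
Intermediaries M with M during A: C, J, Z.
Via C — items with X contains C: none.
Via J — items with X contains J: none.
Via Z — items with X contains Z: J.
Union: J.

J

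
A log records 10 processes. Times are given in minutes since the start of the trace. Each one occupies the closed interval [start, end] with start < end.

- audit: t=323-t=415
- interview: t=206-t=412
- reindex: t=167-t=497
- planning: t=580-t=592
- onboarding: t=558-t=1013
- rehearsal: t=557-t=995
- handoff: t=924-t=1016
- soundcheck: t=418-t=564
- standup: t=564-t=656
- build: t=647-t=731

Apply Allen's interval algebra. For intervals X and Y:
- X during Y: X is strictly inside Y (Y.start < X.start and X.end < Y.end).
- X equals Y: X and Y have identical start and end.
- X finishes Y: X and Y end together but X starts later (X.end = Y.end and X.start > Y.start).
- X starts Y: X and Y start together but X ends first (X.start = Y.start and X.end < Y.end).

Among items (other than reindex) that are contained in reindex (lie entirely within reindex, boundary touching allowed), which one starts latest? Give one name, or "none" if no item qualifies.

audit

Target reindex = [t=167, t=497].
audit [t=323, t=415] → during → candidate.
build [t=647, t=731] → after → excluded.
handoff [t=924, t=1016] → after → excluded.
interview [t=206, t=412] → during → candidate.
onboarding [t=558, t=1013] → after → excluded.
planning [t=580, t=592] → after → excluded.
rehearsal [t=557, t=995] → after → excluded.
soundcheck [t=418, t=564] → overlapped-by → excluded.
standup [t=564, t=656] → after → excluded.
Among candidates, latest start is t=323 → audit.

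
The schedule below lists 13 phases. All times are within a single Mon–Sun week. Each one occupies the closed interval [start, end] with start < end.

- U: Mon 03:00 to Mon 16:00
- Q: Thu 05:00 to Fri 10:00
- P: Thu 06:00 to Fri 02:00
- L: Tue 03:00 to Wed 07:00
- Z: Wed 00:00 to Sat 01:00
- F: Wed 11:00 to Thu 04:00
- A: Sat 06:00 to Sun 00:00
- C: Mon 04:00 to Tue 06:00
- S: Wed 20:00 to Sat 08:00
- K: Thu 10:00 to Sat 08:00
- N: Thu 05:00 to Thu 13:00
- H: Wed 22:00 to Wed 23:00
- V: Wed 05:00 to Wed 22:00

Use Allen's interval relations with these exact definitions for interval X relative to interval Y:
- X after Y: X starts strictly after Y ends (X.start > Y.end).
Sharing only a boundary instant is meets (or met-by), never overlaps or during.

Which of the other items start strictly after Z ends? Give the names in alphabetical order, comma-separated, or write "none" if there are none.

Target Z = [Wed 00:00, Sat 01:00].
A [Sat 06:00, Sun 00:00] → after → yes.
C [Mon 04:00, Tue 06:00] → before → no.
F [Wed 11:00, Thu 04:00] → during → no.
H [Wed 22:00, Wed 23:00] → during → no.
K [Thu 10:00, Sat 08:00] → overlapped-by → no.
L [Tue 03:00, Wed 07:00] → overlaps → no.
N [Thu 05:00, Thu 13:00] → during → no.
P [Thu 06:00, Fri 02:00] → during → no.
Q [Thu 05:00, Fri 10:00] → during → no.
S [Wed 20:00, Sat 08:00] → overlapped-by → no.
U [Mon 03:00, Mon 16:00] → before → no.
V [Wed 05:00, Wed 22:00] → during → no.
Result: A.

A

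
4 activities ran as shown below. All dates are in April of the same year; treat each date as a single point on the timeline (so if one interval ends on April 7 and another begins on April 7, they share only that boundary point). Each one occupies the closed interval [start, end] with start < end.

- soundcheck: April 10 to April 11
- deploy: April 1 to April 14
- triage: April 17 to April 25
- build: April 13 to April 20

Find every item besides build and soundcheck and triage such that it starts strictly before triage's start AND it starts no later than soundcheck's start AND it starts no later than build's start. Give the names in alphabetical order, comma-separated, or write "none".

Conditions: its start is strictly before triage's start (X.start < April 17) AND its start is no later than soundcheck's start (X.start <= April 10) AND its start is no later than build's start (X.start <= April 13).
deploy: start April 1 < April 17? ✓; start April 1 <= April 10? ✓; start April 1 <= April 13? ✓ → yes.
Result: deploy.

deploy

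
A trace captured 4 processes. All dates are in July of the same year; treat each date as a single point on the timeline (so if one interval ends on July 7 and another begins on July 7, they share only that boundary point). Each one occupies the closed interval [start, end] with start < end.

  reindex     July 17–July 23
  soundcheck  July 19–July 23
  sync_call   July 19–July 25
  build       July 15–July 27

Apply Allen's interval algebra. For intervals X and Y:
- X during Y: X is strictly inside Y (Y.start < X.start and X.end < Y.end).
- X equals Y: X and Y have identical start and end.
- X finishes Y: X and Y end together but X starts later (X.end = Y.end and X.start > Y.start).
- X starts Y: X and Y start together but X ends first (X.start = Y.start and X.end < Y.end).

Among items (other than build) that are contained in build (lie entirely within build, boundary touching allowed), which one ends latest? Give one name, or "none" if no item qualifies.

Target build = [July 15, July 27].
reindex [July 17, July 23] → during → candidate.
soundcheck [July 19, July 23] → during → candidate.
sync_call [July 19, July 25] → during → candidate.
Among candidates, latest end is July 25 → sync_call.

sync_call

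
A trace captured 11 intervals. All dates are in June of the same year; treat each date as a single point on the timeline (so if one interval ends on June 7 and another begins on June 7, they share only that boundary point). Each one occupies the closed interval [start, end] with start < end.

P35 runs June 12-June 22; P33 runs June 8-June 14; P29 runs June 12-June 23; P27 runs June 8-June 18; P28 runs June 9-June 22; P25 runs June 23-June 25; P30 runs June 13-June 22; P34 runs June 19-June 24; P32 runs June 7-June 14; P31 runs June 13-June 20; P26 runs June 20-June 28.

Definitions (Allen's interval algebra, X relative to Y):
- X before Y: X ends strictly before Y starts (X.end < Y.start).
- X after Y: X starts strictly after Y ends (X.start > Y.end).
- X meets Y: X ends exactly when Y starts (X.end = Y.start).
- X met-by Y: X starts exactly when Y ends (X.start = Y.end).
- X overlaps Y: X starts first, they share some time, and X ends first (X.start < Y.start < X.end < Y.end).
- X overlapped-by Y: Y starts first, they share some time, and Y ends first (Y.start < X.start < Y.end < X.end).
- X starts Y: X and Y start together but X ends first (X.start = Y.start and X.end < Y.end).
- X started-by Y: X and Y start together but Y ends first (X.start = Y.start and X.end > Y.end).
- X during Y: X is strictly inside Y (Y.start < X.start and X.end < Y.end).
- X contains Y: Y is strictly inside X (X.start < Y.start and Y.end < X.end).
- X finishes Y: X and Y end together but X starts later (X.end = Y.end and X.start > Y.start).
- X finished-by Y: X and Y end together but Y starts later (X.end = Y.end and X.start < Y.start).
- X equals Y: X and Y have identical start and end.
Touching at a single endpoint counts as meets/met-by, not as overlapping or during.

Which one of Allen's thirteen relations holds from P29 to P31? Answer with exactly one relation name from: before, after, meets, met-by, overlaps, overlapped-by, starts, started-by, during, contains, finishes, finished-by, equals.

P29 = [June 12, June 23]; P31 = [June 13, June 20].
Compare endpoints: P29.start < P31.start, P29.start < P31.end, P29.end > P31.start, P29.end > P31.end.
That pattern is 'contains'.

contains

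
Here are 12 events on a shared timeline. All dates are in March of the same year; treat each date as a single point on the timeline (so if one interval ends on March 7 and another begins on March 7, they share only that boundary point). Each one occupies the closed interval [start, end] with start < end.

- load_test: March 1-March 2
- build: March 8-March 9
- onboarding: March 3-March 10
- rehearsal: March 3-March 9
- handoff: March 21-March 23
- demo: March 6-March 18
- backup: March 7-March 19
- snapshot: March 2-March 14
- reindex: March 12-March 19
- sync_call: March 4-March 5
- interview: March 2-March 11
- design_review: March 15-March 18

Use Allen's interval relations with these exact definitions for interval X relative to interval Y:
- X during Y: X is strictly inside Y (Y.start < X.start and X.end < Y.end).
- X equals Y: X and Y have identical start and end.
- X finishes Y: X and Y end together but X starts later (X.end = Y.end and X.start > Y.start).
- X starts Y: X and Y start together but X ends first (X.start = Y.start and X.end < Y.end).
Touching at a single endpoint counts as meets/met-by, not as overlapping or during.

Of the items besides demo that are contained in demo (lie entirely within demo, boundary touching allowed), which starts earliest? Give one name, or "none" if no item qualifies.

Target demo = [March 6, March 18].
backup [March 7, March 19] → overlapped-by → excluded.
build [March 8, March 9] → during → candidate.
design_review [March 15, March 18] → finishes → candidate.
handoff [March 21, March 23] → after → excluded.
interview [March 2, March 11] → overlaps → excluded.
load_test [March 1, March 2] → before → excluded.
onboarding [March 3, March 10] → overlaps → excluded.
rehearsal [March 3, March 9] → overlaps → excluded.
reindex [March 12, March 19] → overlapped-by → excluded.
snapshot [March 2, March 14] → overlaps → excluded.
sync_call [March 4, March 5] → before → excluded.
Among candidates, earliest start is March 8 → build.

build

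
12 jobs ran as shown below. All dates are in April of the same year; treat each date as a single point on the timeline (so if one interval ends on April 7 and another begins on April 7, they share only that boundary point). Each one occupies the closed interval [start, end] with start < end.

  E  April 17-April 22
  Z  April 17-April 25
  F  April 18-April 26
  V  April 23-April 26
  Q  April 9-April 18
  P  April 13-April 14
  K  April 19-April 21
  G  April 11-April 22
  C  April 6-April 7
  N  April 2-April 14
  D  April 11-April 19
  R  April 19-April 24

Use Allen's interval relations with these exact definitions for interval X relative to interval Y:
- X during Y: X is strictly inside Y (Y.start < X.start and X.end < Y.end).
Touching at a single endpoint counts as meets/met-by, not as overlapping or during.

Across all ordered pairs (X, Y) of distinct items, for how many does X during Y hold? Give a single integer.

10

Checking all 132 ordered pairs for relation 'during'; matching pairs in alphabetical order:
(C, N): C during N ✓
(K, E): K during E ✓
(K, F): K during F ✓
(K, G): K during G ✓
(K, Z): K during Z ✓
(P, D): P during D ✓
(P, G): P during G ✓
(P, Q): P during Q ✓
(R, F): R during F ✓
(R, Z): R during Z ✓
Count: 10.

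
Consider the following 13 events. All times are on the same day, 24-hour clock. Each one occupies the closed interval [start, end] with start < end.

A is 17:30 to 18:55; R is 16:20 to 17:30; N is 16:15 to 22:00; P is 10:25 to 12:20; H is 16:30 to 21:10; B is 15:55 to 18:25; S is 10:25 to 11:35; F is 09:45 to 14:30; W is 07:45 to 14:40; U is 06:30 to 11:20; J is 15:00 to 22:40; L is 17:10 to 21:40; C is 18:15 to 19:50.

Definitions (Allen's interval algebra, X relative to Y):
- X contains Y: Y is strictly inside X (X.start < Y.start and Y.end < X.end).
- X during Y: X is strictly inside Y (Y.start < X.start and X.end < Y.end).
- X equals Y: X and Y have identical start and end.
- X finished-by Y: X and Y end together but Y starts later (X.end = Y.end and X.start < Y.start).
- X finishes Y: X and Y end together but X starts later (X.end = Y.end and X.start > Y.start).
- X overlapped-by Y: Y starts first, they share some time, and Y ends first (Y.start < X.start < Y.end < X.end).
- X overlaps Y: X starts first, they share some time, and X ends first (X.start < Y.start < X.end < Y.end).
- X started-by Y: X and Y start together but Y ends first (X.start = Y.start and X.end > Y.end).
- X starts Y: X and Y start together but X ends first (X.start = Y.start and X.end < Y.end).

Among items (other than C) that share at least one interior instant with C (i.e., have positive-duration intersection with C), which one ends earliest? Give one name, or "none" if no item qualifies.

B

Target C = [18:15, 19:50].
A [17:30, 18:55] → overlaps → candidate.
B [15:55, 18:25] → overlaps → candidate.
F [09:45, 14:30] → before → excluded.
H [16:30, 21:10] → contains → candidate.
J [15:00, 22:40] → contains → candidate.
L [17:10, 21:40] → contains → candidate.
N [16:15, 22:00] → contains → candidate.
P [10:25, 12:20] → before → excluded.
R [16:20, 17:30] → before → excluded.
S [10:25, 11:35] → before → excluded.
U [06:30, 11:20] → before → excluded.
W [07:45, 14:40] → before → excluded.
Among candidates, earliest end is 18:25 → B.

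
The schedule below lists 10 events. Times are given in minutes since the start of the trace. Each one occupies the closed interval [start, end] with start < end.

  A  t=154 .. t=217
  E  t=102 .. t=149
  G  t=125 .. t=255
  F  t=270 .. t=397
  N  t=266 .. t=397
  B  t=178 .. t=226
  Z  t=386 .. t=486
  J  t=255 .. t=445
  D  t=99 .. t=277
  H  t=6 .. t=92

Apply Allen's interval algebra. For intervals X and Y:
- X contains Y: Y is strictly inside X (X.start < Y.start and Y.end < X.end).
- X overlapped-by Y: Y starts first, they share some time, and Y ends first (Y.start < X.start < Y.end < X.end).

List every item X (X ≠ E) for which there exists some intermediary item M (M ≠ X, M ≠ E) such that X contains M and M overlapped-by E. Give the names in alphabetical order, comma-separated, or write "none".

D

Target E = [t=102, t=149].
Intermediaries M with M overlapped-by E: G.
Via G — items with X contains G: D.
Union: D.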